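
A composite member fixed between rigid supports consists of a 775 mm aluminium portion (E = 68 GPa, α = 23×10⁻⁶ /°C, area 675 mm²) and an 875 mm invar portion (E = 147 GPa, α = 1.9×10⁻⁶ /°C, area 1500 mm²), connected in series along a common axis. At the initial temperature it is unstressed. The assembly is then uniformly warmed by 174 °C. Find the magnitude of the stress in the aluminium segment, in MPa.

σ ≈ 241 MPa (compressive)

Free thermal expansion of the whole bar: Σ αᵢΔT Lᵢ = 23×10⁻⁶×174×775 + 1.9×10⁻⁶×174×875 = 3.391 mm.
The rigid supports impose zero overall length change; the single axial force P common to all segments must satisfy P Σ Lᵢ/(AᵢEᵢ) = δ_free.
The series flexibility is Σ Lᵢ/(AᵢEᵢ) = 775/(675×68×10³) + 875/(1500×147×10³) = 2.085×10⁻⁵ mm/N.
P = 3.391 / 2.085×10⁻⁵ = 162600 N = 162.6 kN, compressive.
σ_{aluminium} = P / A = 162600 / 675 = 240.9 MPa.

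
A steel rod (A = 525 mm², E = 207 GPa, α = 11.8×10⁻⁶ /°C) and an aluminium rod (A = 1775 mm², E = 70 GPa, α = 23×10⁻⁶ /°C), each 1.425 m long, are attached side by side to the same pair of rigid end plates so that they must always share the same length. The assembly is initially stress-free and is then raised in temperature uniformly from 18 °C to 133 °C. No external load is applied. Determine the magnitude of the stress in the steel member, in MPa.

Both members must finish at the same length. With the larger α, the aluminium tends to over-expand; the plates restrain it, putting the aluminium in compression and the steel in tension. With no external load the two internal forces are equal and opposite, magnitude P.
Setting the final lengths equal and cancelling L: (α₁ − α₂)ΔT = P/(A₁E₁) + P/(A₂E₂).
|α₁ − α₂|·ΔT = 11.2×10⁻⁶ × 115 = 0.001288.
1/(A₁E₁) + 1/(A₂E₂) = 1/(525×207×10³) + 1/(1775×70×10³) = 1.725×10⁻⁸ N⁻¹.
So P = 0.001288 / 1.725×10⁻⁸ = 74.67 kN.
σ_{steel} = P/A₁ = 74670/525 = 142.2 MPa, tensile.

σ ≈ 142 MPa (tensile)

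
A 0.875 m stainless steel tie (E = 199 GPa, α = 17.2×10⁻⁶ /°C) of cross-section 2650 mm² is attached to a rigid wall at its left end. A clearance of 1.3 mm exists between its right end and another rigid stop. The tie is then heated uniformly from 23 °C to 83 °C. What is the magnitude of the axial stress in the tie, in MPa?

If the wall were absent the tie would grow by αΔT L = 17.2×10⁻⁶ × 60 × 875 = 0.903 mm.
This is smaller than the 1.3 mm clearance, so the tie expands freely without reaching the stop — the stress is zero.

σ ≈ 0 MPa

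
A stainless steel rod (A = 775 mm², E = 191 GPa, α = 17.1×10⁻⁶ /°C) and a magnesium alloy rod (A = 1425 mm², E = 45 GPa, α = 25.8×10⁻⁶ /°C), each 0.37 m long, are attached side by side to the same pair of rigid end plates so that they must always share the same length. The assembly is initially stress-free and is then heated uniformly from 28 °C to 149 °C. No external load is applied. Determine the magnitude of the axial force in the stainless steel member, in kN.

P ≈ 47.1 kN (tensile in the stainless steel)

The magnesium alloy has the larger α, so on heating it would change length more than the stainless steel if both were free. The rigid plates force a common final length, so the magnesium alloy is put into compression and the stainless steel into tension, with equal and opposite forces P (no external load).
Equating the net (thermal + elastic) strains gives |α₁ − α₂|·ΔT = P·[1/(A₁E₁) + 1/(A₂E₂)].
|α₁ − α₂|·ΔT = 8.7×10⁻⁶ × 121 = 0.001053.
1/(A₁E₁) + 1/(A₂E₂) = 1/(775×191×10³) + 1/(1425×45×10³) = 2.235×10⁻⁸ N⁻¹.
P = 0.001053 / 2.235×10⁻⁸ = 47100 N = 47.1 kN.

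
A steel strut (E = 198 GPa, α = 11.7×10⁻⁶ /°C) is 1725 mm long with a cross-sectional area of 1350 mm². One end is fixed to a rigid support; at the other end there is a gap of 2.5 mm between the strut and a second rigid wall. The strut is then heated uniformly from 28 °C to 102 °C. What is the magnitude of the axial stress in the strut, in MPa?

If the wall were absent the strut would grow by αΔT L = 11.7×10⁻⁶ × 74 × 1725 = 1.494 mm.
Since δ_free = 1.49 mm is less than the 2.5 mm gap, the strut never touches the wall. No axial force develops.

σ ≈ 0 MPa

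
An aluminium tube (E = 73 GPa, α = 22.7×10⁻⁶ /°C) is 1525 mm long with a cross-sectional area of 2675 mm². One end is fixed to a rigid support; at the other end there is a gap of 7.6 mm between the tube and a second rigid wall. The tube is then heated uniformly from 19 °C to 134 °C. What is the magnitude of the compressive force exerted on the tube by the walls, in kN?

Free thermal elongation = αΔT L = 22.7×10⁻⁶ × 115 × 1525 = 3.981 mm.
Since δ_free = 3.98 mm is less than the 7.6 mm gap, the tube never touches the wall. No axial force develops.

P ≈ 0 kN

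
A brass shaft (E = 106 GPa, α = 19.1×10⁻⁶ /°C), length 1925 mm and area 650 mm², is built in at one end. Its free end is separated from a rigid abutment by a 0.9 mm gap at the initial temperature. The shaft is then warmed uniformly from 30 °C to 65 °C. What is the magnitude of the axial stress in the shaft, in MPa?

Free thermal elongation = αΔT L = 19.1×10⁻⁶ × 35 × 1925 = 1.287 mm.
The gap closes (δ_free > 0.9 mm) and the wall then resists a further 1.287 − 0.9 = 0.3869 mm of expansion.
That suppressed elongation corresponds to σ = E·Δ/L = 106×10³ × 0.3869/1925 = 21.3 MPa.

σ ≈ 21.3 MPa (compressive)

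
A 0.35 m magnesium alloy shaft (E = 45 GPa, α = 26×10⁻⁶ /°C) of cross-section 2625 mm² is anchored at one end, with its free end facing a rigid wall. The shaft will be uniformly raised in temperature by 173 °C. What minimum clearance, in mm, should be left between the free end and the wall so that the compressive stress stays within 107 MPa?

Free expansion if unrestrained: δ_free = αΔT L = 26×10⁻⁶ × 173 × 350 = 1.574 mm.
A stress of 107 MPa corresponds to the wall pushing the shaft back by σL/E = 107×350/(45×10³) = 0.8322 mm.
The gap must absorb the remainder: g_min = 1.574 − 0.8322 = 0.7421 mm.

g ≈ 0.742 mm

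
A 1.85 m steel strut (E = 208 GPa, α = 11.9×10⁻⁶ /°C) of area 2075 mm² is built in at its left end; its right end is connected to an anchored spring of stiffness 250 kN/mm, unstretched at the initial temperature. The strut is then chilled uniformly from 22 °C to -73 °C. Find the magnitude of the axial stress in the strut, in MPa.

σ ≈ 122 MPa (tensile)

The unrestrained thermal change is αΔT L = 11.9×10⁻⁶ × 95 × 1850 = 2.091 mm.
With a force P in the spring, the elastic change of the strut is PL/(AE) and that of the spring is P/k; compatibility requires their sum to equal δ_free.
So P = δ_free / [L/(AE) + 1/k] = 2.091 / [ 1850/(2075×208×10³) + 1/(250×10³) ].
P = 2.091 / 8.286×10⁻⁶ = 252400 N.
σ = P/A = 252400/2075 = 121.6 MPa.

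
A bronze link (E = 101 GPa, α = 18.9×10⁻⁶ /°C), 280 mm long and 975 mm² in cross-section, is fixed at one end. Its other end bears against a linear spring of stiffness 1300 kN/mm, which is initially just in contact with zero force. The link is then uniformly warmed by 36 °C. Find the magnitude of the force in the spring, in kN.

If the spring were absent the link would lengthen by αΔT L = 18.9×10⁻⁶ × 36 × 280 = 0.1905 mm.
Let P be the compressive force at the spring. The link shortens elastically by PL/(AE) and the spring compresses by P/k; together these equal δ_free.
P [ L/(AE) + 1/k ] = δ_free → P [ 280/(975×101×10³) + 1/(1300×10³) ] = 0.1905.
P = 0.1905 / 3.613×10⁻⁶ = 52740 N.

P ≈ 52.7 kN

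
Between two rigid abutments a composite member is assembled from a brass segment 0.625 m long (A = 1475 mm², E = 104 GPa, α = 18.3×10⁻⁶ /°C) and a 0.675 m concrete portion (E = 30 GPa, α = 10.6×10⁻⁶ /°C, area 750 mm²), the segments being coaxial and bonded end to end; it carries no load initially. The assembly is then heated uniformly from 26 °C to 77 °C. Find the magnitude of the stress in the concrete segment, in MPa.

If the supports were absent, the total length change would be Σ αᵢΔT Lᵢ = 18.3×10⁻⁶×51×625 + 10.6×10⁻⁶×51×675 = 0.9482 mm.
The walls prevent any net length change, so an axial force P (same in every segment) develops. Compatibility: P · Σ Lᵢ/(AᵢEᵢ) = δ_free.
Σ Lᵢ/(AᵢEᵢ) = 625/(1475×104×10³) + 675/(750×30×10³) = 3.407×10⁻⁵ mm/N.
So P = 0.9482 / 3.407×10⁻⁵ = 27.83 kN, compressive.
σ_{concrete} = P / A = 27830 / 750 = 37.1 MPa.

σ ≈ 37.1 MPa (compressive)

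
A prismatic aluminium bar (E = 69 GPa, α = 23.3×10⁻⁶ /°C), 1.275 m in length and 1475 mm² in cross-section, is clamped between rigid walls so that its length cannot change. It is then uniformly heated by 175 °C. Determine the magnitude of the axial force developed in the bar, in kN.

The ends cannot move, so σ = EαΔT = 69×10³ × 23.3×10⁻⁶ × 175 = 281.3 MPa.
Then P = σA = 281.3 × 1475 mm² = 415 kN, compressive.

P ≈ 415 kN (compressive)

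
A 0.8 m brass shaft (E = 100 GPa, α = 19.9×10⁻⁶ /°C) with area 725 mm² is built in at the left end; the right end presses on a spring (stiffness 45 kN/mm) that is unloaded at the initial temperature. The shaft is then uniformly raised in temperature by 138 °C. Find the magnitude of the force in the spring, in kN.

P ≈ 66.1 kN

Free thermal expansion: δ_free = αΔT L = 19.9×10⁻⁶ × 138 × 800 = 2.197 mm.
Let P be the compressive force at the spring. The shaft shortens elastically by PL/(AE) and the spring compresses by P/k; together these equal δ_free.
P [ L/(AE) + 1/k ] = δ_free → P [ 800/(725×100×10³) + 1/(45×10³) ] = 2.197.
P = 2.197 / 3.326×10⁻⁵ = 66060 N.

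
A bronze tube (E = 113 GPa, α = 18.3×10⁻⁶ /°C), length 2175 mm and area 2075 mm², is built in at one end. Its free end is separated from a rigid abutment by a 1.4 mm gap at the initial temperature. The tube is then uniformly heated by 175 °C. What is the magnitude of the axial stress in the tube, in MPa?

If the wall were absent the tube would grow by αΔT L = 18.3×10⁻⁶ × 175 × 2175 = 6.965 mm.
The gap closes (δ_free > 1.4 mm) and the wall then resists a further 6.965 − 1.4 = 5.565 mm of expansion.
So σ = E(δ_free − g)/L = 113×10³ × 5.565/2175 = 289.1 MPa.

σ ≈ 289 MPa (compressive)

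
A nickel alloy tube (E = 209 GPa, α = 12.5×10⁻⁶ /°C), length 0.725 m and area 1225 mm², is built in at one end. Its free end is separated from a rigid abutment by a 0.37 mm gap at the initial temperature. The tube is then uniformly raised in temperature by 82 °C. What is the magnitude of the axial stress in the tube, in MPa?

σ ≈ 108 MPa (compressive)

Unrestrained expansion: δ_free = αΔT L = 12.5×10⁻⁶ × 82 × 725 = 0.7431 mm.
This exceeds the 0.37 mm gap, so the wall pushes back. The portion of expansion that must be recovered elastically is δ_free − gap = 0.7431 − 0.37 = 0.3731 mm.
Compatibility: PL/(AE) = 0.3731 mm, so σ = P/A = E × (0.3731/725) = 107.6 MPa.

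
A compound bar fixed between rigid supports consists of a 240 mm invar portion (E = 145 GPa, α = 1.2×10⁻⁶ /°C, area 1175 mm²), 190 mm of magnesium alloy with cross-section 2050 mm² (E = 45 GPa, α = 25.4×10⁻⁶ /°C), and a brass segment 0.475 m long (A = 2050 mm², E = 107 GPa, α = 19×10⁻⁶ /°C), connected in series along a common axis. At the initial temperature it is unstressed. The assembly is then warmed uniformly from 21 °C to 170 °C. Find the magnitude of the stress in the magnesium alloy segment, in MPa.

With the walls removed the bar would change length by δ_free = Σ αᵢΔT Lᵢ = 1.2×10⁻⁶×149×240 + 25.4×10⁻⁶×149×190 + 19×10⁻⁶×149×475 = 2.107 mm.
The rigid supports impose zero overall length change; the single axial force P common to all segments must satisfy P Σ Lᵢ/(AᵢEᵢ) = δ_free.
The series flexibility is Σ Lᵢ/(AᵢEᵢ) = 240/(1175×145×10³) + 190/(2050×45×10³) + 475/(2050×107×10³) = 5.634×10⁻⁶ mm/N.
P = 2.107 / 5.634×10⁻⁶ = 373900 N = 373.9 kN, compressive.
σ_{magnesium alloy} = P / A = 373900 / 2050 = 182.4 MPa.

σ ≈ 182 MPa (compressive)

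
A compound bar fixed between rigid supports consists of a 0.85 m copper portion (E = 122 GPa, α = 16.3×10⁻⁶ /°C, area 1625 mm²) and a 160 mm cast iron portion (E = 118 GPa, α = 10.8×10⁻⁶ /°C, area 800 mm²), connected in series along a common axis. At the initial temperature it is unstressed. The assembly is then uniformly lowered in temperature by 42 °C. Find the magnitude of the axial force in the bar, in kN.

Free thermal contraction of the whole bar: Σ αᵢΔT Lᵢ = 16.3×10⁻⁶×42×850 + 10.8×10⁻⁶×42×160 = 0.6545 mm.
The rigid supports impose zero overall length change; the single axial force P common to all segments must satisfy P Σ Lᵢ/(AᵢEᵢ) = δ_free.
The series flexibility is Σ Lᵢ/(AᵢEᵢ) = 850/(1625×122×10³) + 160/(800×118×10³) = 5.982×10⁻⁶ mm/N.
So P = 0.6545 / 5.982×10⁻⁶ = 109.4 kN, tensile.

P ≈ 109 kN (tensile)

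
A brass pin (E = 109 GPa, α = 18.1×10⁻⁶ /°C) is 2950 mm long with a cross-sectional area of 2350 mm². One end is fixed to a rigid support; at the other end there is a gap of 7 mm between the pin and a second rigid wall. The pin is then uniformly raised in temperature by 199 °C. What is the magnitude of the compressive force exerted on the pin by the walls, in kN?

If the wall were absent the pin would grow by αΔT L = 18.1×10⁻⁶ × 199 × 2950 = 10.63 mm.
After closing the 7 mm clearance, 10.63 − 7 = 3.626 mm of expansion remains to be suppressed by the wall.
So σ = E(δ_free − g)/L = 109×10³ × 3.626/2950 = 134 MPa.
P = σA = 134 × 2350 = 314.8 kN.

P ≈ 315 kN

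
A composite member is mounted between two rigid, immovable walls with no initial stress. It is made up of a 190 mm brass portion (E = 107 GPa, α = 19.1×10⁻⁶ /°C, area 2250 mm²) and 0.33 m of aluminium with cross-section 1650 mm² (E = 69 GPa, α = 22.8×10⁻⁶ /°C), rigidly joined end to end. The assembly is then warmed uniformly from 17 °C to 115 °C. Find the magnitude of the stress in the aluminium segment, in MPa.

If the supports were absent, the total length change would be Σ αᵢΔT Lᵢ = 19.1×10⁻⁶×98×190 + 22.8×10⁻⁶×98×330 = 1.093 mm.
The walls prevent any net length change, so an axial force P (same in every segment) develops. Compatibility: P · Σ Lᵢ/(AᵢEᵢ) = δ_free.
The series flexibility is Σ Lᵢ/(AᵢEᵢ) = 190/(2250×107×10³) + 330/(1650×69×10³) = 3.688×10⁻⁶ mm/N.
P = 1.093 / 3.688×10⁻⁶ = 296400 N = 296.4 kN, compressive.
σ_{aluminium} = P / A = 296400 / 1650 = 179.6 MPa.

σ ≈ 180 MPa (compressive)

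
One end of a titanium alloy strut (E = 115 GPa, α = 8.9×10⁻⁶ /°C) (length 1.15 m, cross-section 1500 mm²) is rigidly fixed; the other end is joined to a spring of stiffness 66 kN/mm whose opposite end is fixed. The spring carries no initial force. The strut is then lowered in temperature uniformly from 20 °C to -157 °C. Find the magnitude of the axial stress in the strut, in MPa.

σ ≈ 55.4 MPa (tensile)

The unrestrained thermal change is αΔT L = 8.9×10⁻⁶ × 177 × 1150 = 1.812 mm.
Let P be the tensile force in the spring. The strut extends elastically by PL/(AE) and the spring stretches by P/k; together these equal δ_free.
P [ L/(AE) + 1/k ] = δ_free → P [ 1150/(1500×115×10³) + 1/(66×10³) ] = 1.812.
P = 1.812 / 2.182×10⁻⁵ = 83030 N.
σ = P/A = 83030/1500 = 55.35 MPa.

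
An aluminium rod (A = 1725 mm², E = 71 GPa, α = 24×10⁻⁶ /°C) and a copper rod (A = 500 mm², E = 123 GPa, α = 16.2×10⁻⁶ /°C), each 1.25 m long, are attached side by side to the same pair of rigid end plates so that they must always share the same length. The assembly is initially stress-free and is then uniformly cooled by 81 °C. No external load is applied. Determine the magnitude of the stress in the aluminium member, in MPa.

Both members must finish at the same length. With the larger α, the aluminium tends to over-contract; the plates restrain it, putting the aluminium in tension and the copper in compression. With no external load the two internal forces are equal and opposite, magnitude P.
Equating the net (thermal + elastic) strains gives |α₁ − α₂|·ΔT = P·[1/(A₁E₁) + 1/(A₂E₂)].
|α₁ − α₂|·ΔT = 7.8×10⁻⁶ × 81 = 0.0006318.
1/(A₁E₁) + 1/(A₂E₂) = 1/(1725×71×10³) + 1/(500×123×10³) = 2.443×10⁻⁸ N⁻¹.
P = 0.0006318 / 2.443×10⁻⁸ = 25870 N = 25.87 kN.
σ_{aluminium} = P/A₁ = 25870/1725 = 15 MPa, tensile.

σ ≈ 15 MPa (tensile)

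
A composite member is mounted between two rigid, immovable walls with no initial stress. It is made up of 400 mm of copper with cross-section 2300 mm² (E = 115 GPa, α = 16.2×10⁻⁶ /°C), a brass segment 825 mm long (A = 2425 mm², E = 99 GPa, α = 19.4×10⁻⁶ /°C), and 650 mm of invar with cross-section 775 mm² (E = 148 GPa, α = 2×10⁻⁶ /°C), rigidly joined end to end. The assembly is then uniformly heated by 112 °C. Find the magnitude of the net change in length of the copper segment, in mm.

|ΔL| ≈ 0.346 mm

If the supports were absent, the total length change would be Σ αᵢΔT Lᵢ = 16.2×10⁻⁶×112×400 + 19.4×10⁻⁶×112×825 + 2×10⁻⁶×112×650 = 2.664 mm.
The walls prevent any net length change, so an axial force P (same in every segment) develops. Compatibility: P · Σ Lᵢ/(AᵢEᵢ) = δ_free.
The series flexibility is Σ Lᵢ/(AᵢEᵢ) = 400/(2300×115×10³) + 825/(2425×99×10³) + 650/(775×148×10³) = 1.062×10⁻⁵ mm/N.
So P = 2.664 / 1.062×10⁻⁵ = 250.9 kN, compressive.
For the copper segment, free thermal change = 16.2×10⁻⁶×112×400 = 0.7258 mm and elastic change from P = 250900×400/(2300×115×10³) = 0.3795 mm; these oppose, so the net change is 0.346 mm (segment lengthens).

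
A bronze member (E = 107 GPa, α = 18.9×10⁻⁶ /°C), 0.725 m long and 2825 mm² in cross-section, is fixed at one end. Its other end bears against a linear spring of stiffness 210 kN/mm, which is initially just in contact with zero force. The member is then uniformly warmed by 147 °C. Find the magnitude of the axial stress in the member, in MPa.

If the spring were absent the member would lengthen by αΔT L = 18.9×10⁻⁶ × 147 × 725 = 2.014 mm.
Let P be the compressive force at the spring. The member shortens elastically by PL/(AE) and the spring compresses by P/k; together these equal δ_free.
So P = δ_free / [L/(AE) + 1/k] = 2.014 / [ 725/(2825×107×10³) + 1/(210×10³) ].
P = 2.014 / 7.16×10⁻⁶ = 281300 N.
σ = P/A = 281300/2825 = 99.58 MPa.

σ ≈ 99.6 MPa (compressive)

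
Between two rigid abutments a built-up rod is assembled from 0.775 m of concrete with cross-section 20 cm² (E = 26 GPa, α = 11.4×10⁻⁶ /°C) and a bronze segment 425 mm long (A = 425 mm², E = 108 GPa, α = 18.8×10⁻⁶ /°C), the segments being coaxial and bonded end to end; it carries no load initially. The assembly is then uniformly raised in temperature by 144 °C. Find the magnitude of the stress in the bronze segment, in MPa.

If the supports were absent, the total length change would be Σ αᵢΔT Lᵢ = 11.4×10⁻⁶×144×775 + 18.8×10⁻⁶×144×425 = 2.423 mm.
The walls prevent any net length change, so an axial force P (same in every segment) develops. Compatibility: P · Σ Lᵢ/(AᵢEᵢ) = δ_free.
Σ Lᵢ/(AᵢEᵢ) = 775/(2000×26×10³) + 425/(425×108×10³) = 2.416×10⁻⁵ mm/N.
Hence P = δ_free / Σ(L/AE) = 2.423/2.416×10⁻⁵ = 100.3 kN (compressive).
σ_{bronze} = P / A = 100300 / 425 = 235.9 MPa.

σ ≈ 236 MPa (compressive)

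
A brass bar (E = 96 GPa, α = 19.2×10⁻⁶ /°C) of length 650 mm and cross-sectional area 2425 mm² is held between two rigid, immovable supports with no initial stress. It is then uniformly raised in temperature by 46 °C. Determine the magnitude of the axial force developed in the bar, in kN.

P ≈ 206 kN (compressive)

Full restraint means ε = 0, so the stress is σ = EαΔT = 96×10³ × 19.2×10⁻⁶ × 46 = 84.79 MPa.
P = AEαΔT = 2425 × 96×10³ × 19.2×10⁻⁶ × 46 = 205.6 kN (compressive).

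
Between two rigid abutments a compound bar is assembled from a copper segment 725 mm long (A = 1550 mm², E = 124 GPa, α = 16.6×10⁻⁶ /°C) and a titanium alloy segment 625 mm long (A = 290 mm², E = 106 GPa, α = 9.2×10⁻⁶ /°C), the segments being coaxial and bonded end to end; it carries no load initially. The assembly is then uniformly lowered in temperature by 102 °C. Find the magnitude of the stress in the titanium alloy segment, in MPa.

Free thermal contraction of the whole bar: Σ αᵢΔT Lᵢ = 16.6×10⁻⁶×102×725 + 9.2×10⁻⁶×102×625 = 1.814 mm.
The rigid supports impose zero overall length change; the single axial force P common to all segments must satisfy P Σ Lᵢ/(AᵢEᵢ) = δ_free.
The series flexibility is Σ Lᵢ/(AᵢEᵢ) = 725/(1550×124×10³) + 625/(290×106×10³) = 2.41×10⁻⁵ mm/N.
Hence P = δ_free / Σ(L/AE) = 1.814/2.41×10⁻⁵ = 75.26 kN (tensile).
σ_{titanium alloy} = P / A = 75260 / 290 = 259.5 MPa.

σ ≈ 260 MPa (tensile)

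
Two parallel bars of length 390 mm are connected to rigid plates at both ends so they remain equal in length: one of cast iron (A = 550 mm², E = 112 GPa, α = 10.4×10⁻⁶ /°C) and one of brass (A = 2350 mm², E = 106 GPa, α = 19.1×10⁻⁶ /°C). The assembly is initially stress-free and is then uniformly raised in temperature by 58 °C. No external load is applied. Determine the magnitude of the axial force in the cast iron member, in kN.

Equilibrium of a rigid end plate with no external load gives equal and opposite internal forces ±P in the two members. Since α_{brass} > α_{cast iron}, heating drives the brass into compression and the cast iron into tension.
Compatibility of the two members (thermal + elastic change equal): (α₁ − α₂)ΔT = P·[1/(A₁E₁) + 1/(A₂E₂)].
|α₁ − α₂|·ΔT = 8.7×10⁻⁶ × 58 = 0.0005046.
1/(A₁E₁) + 1/(A₂E₂) = 1/(550×112×10³) + 1/(2350×106×10³) = 2.025×10⁻⁸ N⁻¹.
So P = 0.0005046 / 2.025×10⁻⁸ = 24.92 kN.

P ≈ 24.9 kN (tensile in the cast iron)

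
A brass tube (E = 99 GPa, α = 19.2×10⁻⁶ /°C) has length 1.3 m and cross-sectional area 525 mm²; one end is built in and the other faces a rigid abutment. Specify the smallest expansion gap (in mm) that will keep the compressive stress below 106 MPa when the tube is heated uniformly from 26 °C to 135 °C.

With no wall the tube would lengthen by αΔT L = 19.2×10⁻⁶ × 109 × 1300 = 2.721 mm.
A stress of 106 MPa corresponds to the wall pushing the tube back by σL/E = 106×1300/(99×10³) = 1.392 mm.
The gap must absorb the remainder: g_min = 2.721 − 1.392 = 1.329 mm.

g ≈ 1.33 mm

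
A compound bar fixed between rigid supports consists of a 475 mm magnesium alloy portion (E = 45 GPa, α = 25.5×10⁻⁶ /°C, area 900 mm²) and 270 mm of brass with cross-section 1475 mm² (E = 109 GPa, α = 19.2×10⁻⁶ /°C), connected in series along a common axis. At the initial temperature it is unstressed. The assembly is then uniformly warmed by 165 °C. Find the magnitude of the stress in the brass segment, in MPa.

σ ≈ 144 MPa (compressive)

Free thermal expansion of the whole bar: Σ αᵢΔT Lᵢ = 25.5×10⁻⁶×165×475 + 19.2×10⁻⁶×165×270 = 2.854 mm.
The walls prevent any net length change, so an axial force P (same in every segment) develops. Compatibility: P · Σ Lᵢ/(AᵢEᵢ) = δ_free.
Σ Lᵢ/(AᵢEᵢ) = 475/(900×45×10³) + 270/(1475×109×10³) = 1.341×10⁻⁵ mm/N.
Hence P = δ_free / Σ(L/AE) = 2.854/1.341×10⁻⁵ = 212.9 kN (compressive).
σ_{brass} = P / A = 212900 / 1475 = 144.3 MPa.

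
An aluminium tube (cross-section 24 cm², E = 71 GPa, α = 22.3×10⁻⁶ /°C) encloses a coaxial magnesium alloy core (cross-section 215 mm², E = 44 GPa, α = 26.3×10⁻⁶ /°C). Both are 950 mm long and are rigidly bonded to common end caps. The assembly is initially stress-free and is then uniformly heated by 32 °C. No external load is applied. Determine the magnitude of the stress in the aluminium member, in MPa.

σ ≈ 0.478 MPa (tensile)

The magnesium alloy has the larger α, so on heating it would change length more than the aluminium if both were free. The rigid plates force a common final length, so the magnesium alloy is put into compression and the aluminium into tension, with equal and opposite forces P (no external load).
Setting the final lengths equal and cancelling L: (α₁ − α₂)ΔT = P/(A₁E₁) + P/(A₂E₂).
|α₁ − α₂|·ΔT = 4×10⁻⁶ × 32 = 0.000128.
1/(A₁E₁) + 1/(A₂E₂) = 1/(2400×71×10³) + 1/(215×44×10³) = 1.116×10⁻⁷ N⁻¹.
P = 0.000128 / 1.116×10⁻⁷ = 1147 N = 1.147 kN.
σ_{aluminium} = P/A₁ = 1147/2400 = 0.478 MPa, tensile.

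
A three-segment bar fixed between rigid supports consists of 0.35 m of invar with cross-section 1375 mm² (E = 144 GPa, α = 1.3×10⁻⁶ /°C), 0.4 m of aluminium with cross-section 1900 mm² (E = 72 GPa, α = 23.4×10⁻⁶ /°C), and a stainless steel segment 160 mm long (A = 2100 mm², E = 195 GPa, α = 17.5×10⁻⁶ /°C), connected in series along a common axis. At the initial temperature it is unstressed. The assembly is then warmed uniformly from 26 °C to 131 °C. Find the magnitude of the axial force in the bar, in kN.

With the walls removed the bar would change length by δ_free = Σ αᵢΔT Lᵢ = 1.3×10⁻⁶×105×350 + 23.4×10⁻⁶×105×400 + 17.5×10⁻⁶×105×160 = 1.325 mm.
The rigid supports impose zero overall length change; the single axial force P common to all segments must satisfy P Σ Lᵢ/(AᵢEᵢ) = δ_free.
The series flexibility is Σ Lᵢ/(AᵢEᵢ) = 350/(1375×144×10³) + 400/(1900×72×10³) + 160/(2100×195×10³) = 5.082×10⁻⁶ mm/N.
So P = 1.325 / 5.082×10⁻⁶ = 260.6 kN, compressive.

P ≈ 261 kN (compressive)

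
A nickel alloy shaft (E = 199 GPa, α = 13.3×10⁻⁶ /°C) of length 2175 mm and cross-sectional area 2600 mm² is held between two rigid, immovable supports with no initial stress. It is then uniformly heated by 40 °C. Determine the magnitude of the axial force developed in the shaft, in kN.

The ends cannot move, so σ = EαΔT = 199×10³ × 13.3×10⁻⁶ × 40 = 105.9 MPa.
Then P = σA = 105.9 × 2600 mm² = 275.3 kN, compressive.

P ≈ 275 kN (compressive)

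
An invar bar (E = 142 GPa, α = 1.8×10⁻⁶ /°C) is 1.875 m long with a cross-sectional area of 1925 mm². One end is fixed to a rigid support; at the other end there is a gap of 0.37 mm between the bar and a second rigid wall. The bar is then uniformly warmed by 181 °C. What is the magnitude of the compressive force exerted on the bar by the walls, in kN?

If the wall were absent the bar would grow by αΔT L = 1.8×10⁻⁶ × 181 × 1875 = 0.6109 mm.
This exceeds the 0.37 mm gap, so the wall pushes back. The portion of expansion that must be recovered elastically is δ_free − gap = 0.6109 − 0.37 = 0.2409 mm.
That suppressed elongation corresponds to σ = E·Δ/L = 142×10³ × 0.2409/1875 = 18.24 MPa.
Force on the wall = σA = 18.24 × 1925 mm² = 35.12 kN.

P ≈ 35.1 kN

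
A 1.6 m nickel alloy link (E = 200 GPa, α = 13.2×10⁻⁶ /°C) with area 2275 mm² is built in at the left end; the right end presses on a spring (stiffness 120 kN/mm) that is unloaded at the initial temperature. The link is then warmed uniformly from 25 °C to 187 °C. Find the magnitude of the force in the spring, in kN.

If the spring were absent the link would lengthen by αΔT L = 13.2×10⁻⁶ × 162 × 1600 = 3.421 mm.
With a force P in the spring, the elastic change of the link is PL/(AE) and that of the spring is P/k; compatibility requires their sum to equal δ_free.
So P = δ_free / [L/(AE) + 1/k] = 3.421 / [ 1600/(2275×200×10³) + 1/(120×10³) ].
P = 3.421 / 1.185×10⁻⁵ = 288700 N.

P ≈ 289 kN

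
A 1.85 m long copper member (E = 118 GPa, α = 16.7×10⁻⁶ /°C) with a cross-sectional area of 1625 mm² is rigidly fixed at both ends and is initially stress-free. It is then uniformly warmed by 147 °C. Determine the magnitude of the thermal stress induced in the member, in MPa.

σ ≈ 290 MPa (compressive)

The supports are rigid, so the total axial strain is zero. The restrained thermal strain is ε = αΔT = 16.7×10⁻⁶ × 147 = 2454.9×10⁻⁶.
The stress required to suppress this strain is σ = Eε = 118×10³ × 2454.9×10⁻⁶ = 289.7 MPa, compressive since the member is trying to expand.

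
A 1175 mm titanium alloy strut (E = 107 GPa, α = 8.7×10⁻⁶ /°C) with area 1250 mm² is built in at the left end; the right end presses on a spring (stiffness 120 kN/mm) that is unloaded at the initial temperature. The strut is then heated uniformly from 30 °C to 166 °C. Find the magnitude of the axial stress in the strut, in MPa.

σ ≈ 65 MPa (compressive)

The unrestrained thermal change is αΔT L = 8.7×10⁻⁶ × 136 × 1175 = 1.39 mm.
Let P be the compressive force at the spring. The strut shortens elastically by PL/(AE) and the spring compresses by P/k; together these equal δ_free.
So P = δ_free / [L/(AE) + 1/k] = 1.39 / [ 1175/(1250×107×10³) + 1/(120×10³) ].
P = 1.39 / 1.712×10⁻⁵ = 81210 N.
σ = P/A = 81210/1250 = 64.97 MPa.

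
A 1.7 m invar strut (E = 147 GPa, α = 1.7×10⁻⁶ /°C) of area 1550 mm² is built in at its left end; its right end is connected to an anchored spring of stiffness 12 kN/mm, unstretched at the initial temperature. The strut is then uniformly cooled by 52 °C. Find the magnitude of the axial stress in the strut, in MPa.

Free thermal contraction: δ_free = αΔT L = 1.7×10⁻⁶ × 52 × 1700 = 0.1503 mm.
Let P be the tensile force in the spring. The strut extends elastically by PL/(AE) and the spring stretches by P/k; together these equal δ_free.
P [ L/(AE) + 1/k ] = δ_free → P [ 1700/(1550×147×10³) + 1/(12×10³) ] = 0.1503.
P = 0.1503 / 9.079×10⁻⁵ = 1655 N.
σ = P/A = 1655/1550 = 1.068 MPa.

σ ≈ 1.07 MPa (tensile)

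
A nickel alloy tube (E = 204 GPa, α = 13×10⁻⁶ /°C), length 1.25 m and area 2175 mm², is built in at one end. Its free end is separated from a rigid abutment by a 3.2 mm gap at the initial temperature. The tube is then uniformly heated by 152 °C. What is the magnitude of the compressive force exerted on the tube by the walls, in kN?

P ≈ 0 kN

Unrestrained expansion: δ_free = αΔT L = 13×10⁻⁶ × 152 × 1250 = 2.47 mm.
Since δ_free = 2.47 mm is less than the 3.2 mm gap, the tube never touches the wall. No axial force develops.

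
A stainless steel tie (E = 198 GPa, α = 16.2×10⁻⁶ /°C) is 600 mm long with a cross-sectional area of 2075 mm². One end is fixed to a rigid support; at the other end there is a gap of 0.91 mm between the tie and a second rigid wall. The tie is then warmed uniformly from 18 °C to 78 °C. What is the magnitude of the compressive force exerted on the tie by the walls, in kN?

Free thermal elongation = αΔT L = 16.2×10⁻⁶ × 60 × 600 = 0.5832 mm.
Since δ_free = 0.583 mm is less than the 0.91 mm gap, the tie never touches the wall. No axial force develops.

P ≈ 0 kN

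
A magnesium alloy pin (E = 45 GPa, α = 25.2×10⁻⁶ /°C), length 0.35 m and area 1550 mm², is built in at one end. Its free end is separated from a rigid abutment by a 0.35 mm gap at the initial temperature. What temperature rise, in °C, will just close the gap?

The gap closes when αΔT L = 0.35 mm, since the pin is still unstressed at that instant.
So ΔT = g/(αL) = 0.35/(25.2×10⁻⁶ × 350) = 39.68 °C.

ΔT ≈ 39.7 °C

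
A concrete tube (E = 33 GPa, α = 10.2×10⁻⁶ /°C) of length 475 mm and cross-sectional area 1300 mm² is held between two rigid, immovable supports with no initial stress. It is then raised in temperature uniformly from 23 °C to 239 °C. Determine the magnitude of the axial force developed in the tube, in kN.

With zero net strain, σ = E·αΔT = 33 GPa × 10.2×10⁻⁶ × 216 = 72.71 MPa.
Axial force P = σA = 72.71 × 1300 = 94520 N = 94.52 kN, compressive.

P ≈ 94.5 kN (compressive)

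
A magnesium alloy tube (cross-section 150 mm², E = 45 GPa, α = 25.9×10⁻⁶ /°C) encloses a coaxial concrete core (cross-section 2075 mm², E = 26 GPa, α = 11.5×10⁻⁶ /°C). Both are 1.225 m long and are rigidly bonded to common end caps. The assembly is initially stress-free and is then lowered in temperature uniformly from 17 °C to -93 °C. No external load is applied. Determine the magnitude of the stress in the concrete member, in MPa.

Equilibrium of a rigid end plate with no external load gives equal and opposite internal forces ±P in the two members. Since α_{magnesium alloy} > α_{concrete}, cooling drives the magnesium alloy into tension and the concrete into compression.
Setting the final lengths equal and cancelling L: (α₁ − α₂)ΔT = P/(A₁E₁) + P/(A₂E₂).
|α₁ − α₂|·ΔT = 14.4×10⁻⁶ × 110 = 0.001584.
1/(A₁E₁) + 1/(A₂E₂) = 1/(150×45×10³) + 1/(2075×26×10³) = 1.667×10⁻⁷ N⁻¹.
So P = 0.001584 / 1.667×10⁻⁷ = 9.503 kN.
σ_{concrete} = P/A₂ = 9503/2075 = 4.58 MPa, compressive.

σ ≈ 4.58 MPa (compressive)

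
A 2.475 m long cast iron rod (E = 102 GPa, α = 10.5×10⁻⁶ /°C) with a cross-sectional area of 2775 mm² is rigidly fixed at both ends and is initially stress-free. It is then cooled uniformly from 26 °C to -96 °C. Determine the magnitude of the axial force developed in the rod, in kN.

P ≈ 363 kN (tensile)

With zero net strain, σ = E·αΔT = 102 GPa × 10.5×10⁻⁶ × 122 = 130.7 MPa.
Then P = σA = 130.7 × 2775 mm² = 362.6 kN, tensile.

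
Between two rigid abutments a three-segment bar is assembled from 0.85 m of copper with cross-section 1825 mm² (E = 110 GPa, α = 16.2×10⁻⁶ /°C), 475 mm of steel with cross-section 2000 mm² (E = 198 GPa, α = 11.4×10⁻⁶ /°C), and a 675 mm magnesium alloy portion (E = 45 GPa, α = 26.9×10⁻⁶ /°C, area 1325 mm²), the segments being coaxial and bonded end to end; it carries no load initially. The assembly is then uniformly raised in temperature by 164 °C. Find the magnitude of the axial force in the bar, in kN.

Free thermal expansion of the whole bar: Σ αᵢΔT Lᵢ = 16.2×10⁻⁶×164×850 + 11.4×10⁻⁶×164×475 + 26.9×10⁻⁶×164×675 = 6.124 mm.
Since the ends are fixed, an axial force P builds up, equal in every segment, with P · Σ Lᵢ/(AᵢEᵢ) = δ_free.
Σ Lᵢ/(AᵢEᵢ) = 850/(1825×110×10³) + 475/(2000×198×10³) + 675/(1325×45×10³) = 1.675×10⁻⁵ mm/N.
Hence P = δ_free / Σ(L/AE) = 6.124/1.675×10⁻⁵ = 365.5 kN (compressive).

P ≈ 366 kN (compressive)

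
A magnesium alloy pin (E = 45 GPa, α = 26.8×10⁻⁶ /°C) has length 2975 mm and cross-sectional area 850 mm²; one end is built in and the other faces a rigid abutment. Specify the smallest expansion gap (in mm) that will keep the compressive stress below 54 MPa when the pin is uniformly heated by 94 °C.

Free expansion if unrestrained: δ_free = αΔT L = 26.8×10⁻⁶ × 94 × 2975 = 7.495 mm.
At the allowable stress the elastic shortening the wall may impose is σL/E = 54 × 2975 / (45×10³) = 3.57 mm.
The gap must absorb the remainder: g_min = 7.495 − 3.57 = 3.925 mm.

g ≈ 3.92 mm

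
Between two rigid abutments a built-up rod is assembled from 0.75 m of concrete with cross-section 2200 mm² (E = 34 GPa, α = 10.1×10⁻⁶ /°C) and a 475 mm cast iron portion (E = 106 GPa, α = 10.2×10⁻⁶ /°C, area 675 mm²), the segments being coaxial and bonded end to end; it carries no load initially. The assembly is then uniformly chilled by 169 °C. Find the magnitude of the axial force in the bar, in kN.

P ≈ 126 kN (tensile)

With the walls removed the bar would change length by δ_free = Σ αᵢΔT Lᵢ = 10.1×10⁻⁶×169×750 + 10.2×10⁻⁶×169×475 = 2.099 mm.
Since the ends are fixed, an axial force P builds up, equal in every segment, with P · Σ Lᵢ/(AᵢEᵢ) = δ_free.
The series flexibility is Σ Lᵢ/(AᵢEᵢ) = 750/(2200×34×10³) + 475/(675×106×10³) = 1.667×10⁻⁵ mm/N.
P = 2.099 / 1.667×10⁻⁵ = 125900 N = 125.9 kN, tensile.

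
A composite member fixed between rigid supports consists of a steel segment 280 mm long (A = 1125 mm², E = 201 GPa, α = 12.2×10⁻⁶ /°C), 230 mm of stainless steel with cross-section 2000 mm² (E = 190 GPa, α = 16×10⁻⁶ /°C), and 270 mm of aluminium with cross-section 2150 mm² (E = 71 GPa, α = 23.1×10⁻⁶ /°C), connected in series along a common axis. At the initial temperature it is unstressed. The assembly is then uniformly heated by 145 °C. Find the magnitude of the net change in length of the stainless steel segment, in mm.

Free thermal expansion of the whole bar: Σ αᵢΔT Lᵢ = 12.2×10⁻⁶×145×280 + 16×10⁻⁶×145×230 + 23.1×10⁻⁶×145×270 = 1.933 mm.
Since the ends are fixed, an axial force P builds up, equal in every segment, with P · Σ Lᵢ/(AᵢEᵢ) = δ_free.
The series flexibility is Σ Lᵢ/(AᵢEᵢ) = 280/(1125×201×10³) + 230/(2000×190×10³) + 270/(2150×71×10³) = 3.612×10⁻⁶ mm/N.
So P = 1.933 / 3.612×10⁻⁶ = 535.2 kN, compressive.
For the stainless steel segment, free thermal change = 16×10⁻⁶×145×230 = 0.5336 mm and elastic change from P = 535200×230/(2000×190×10³) = 0.3239 mm; these oppose, so the net change is 0.21 mm (segment lengthens).

|ΔL| ≈ 0.21 mm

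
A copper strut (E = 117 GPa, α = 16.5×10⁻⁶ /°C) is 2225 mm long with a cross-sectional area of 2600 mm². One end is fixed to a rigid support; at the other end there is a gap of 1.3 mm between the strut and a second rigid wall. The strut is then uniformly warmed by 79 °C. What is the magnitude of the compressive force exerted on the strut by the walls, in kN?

Free thermal elongation = αΔT L = 16.5×10⁻⁶ × 79 × 2225 = 2.9 mm.
After closing the 1.3 mm clearance, 2.9 − 1.3 = 1.6 mm of expansion remains to be suppressed by the wall.
So σ = E(δ_free − g)/L = 117×10³ × 1.6/2225 = 84.15 MPa.
Force on the wall = σA = 84.15 × 2600 mm² = 218.8 kN.

P ≈ 219 kN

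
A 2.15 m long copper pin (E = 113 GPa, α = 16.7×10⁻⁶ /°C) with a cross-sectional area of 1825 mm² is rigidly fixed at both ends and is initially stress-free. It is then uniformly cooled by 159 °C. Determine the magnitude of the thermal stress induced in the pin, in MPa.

Because both ends are immovable the net strain is zero, and the suppressed thermal strain is αΔT = 16.7×10⁻⁶ × 159 = 2655.3×10⁻⁶.
σ = EαΔT = 113×10³ × 16.7×10⁻⁶ × 159 = 300 MPa (tensile; the pin is trying to contract).

σ ≈ 300 MPa (tensile)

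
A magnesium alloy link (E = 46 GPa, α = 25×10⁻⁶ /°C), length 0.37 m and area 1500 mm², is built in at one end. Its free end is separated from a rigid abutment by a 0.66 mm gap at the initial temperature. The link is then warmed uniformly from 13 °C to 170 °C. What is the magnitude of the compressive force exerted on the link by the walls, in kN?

P ≈ 148 kN

Unrestrained expansion: δ_free = αΔT L = 25×10⁻⁶ × 157 × 370 = 1.452 mm.
After closing the 0.66 mm clearance, 1.452 − 0.66 = 0.7922 mm of expansion remains to be suppressed by the wall.
That suppressed elongation corresponds to σ = E·Δ/L = 46×10³ × 0.7922/370 = 98.5 MPa.
Force on the wall = σA = 98.5 × 1500 mm² = 147.7 kN.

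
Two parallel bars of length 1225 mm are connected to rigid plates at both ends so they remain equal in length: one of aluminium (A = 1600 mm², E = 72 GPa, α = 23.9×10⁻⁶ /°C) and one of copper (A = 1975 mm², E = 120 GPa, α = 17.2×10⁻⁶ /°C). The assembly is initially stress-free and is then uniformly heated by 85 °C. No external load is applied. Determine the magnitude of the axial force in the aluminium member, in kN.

Equilibrium of a rigid end plate with no external load gives equal and opposite internal forces ±P in the two members. Since α_{aluminium} > α_{copper}, heating drives the aluminium into compression and the copper into tension.
Compatibility of the two members (thermal + elastic change equal): (α₁ − α₂)ΔT = P·[1/(A₁E₁) + 1/(A₂E₂)].
|α₁ − α₂|·ΔT = 6.7×10⁻⁶ × 85 = 0.0005695.
1/(A₁E₁) + 1/(A₂E₂) = 1/(1600×72×10³) + 1/(1975×120×10³) = 1.29×10⁻⁸ N⁻¹.
P = 0.0005695 / 1.29×10⁻⁸ = 44150 N = 44.15 kN.

P ≈ 44.1 kN (compressive in the aluminium)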